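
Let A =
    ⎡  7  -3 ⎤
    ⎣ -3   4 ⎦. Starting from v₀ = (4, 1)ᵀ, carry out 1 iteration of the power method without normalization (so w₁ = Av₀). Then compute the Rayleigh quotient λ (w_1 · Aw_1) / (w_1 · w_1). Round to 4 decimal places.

w1 = Av₀ = (7·4 + (-3)·1; (-3)·4 + 4·1) = (25, -8)
Aw1 = (199, -107)
w1·Aw1 = 25·199 + (-8)·(-107) = 5831; w1·w1 = 25·25 + (-8)·(-8) = 689
λ ≈ 5831/689 = 8.4630

8.4630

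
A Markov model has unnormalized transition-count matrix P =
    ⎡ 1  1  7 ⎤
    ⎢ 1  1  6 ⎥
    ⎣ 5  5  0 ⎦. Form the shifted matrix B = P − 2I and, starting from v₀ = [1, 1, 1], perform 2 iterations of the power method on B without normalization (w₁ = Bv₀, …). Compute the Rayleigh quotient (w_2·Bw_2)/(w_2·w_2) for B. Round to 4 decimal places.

B = P − 2I has rows (-1, 1, 7); (1, -1, 6); (5, 5, -2)
w1 = Bv₀ = ((-1)·1 + 1·1 + 7·1; 1·1 + (-1)·1 + 6·1; 5·1 + 5·1 + (-2)·1) = (7, 6, 8)
w2 = Bw1 = ((-1)·7 + 1·6 + 7·8; 1·7 + (-1)·6 + 6·8; 5·7 + 5·6 + (-2)·8) = (55, 49, 49)
Bw2 = (337, 300, 422)
w2·Bw2 = 53913; w2·w2 = 7827; μ ≈ 53913/7827 = 6.8881

μ ≈ 6.8881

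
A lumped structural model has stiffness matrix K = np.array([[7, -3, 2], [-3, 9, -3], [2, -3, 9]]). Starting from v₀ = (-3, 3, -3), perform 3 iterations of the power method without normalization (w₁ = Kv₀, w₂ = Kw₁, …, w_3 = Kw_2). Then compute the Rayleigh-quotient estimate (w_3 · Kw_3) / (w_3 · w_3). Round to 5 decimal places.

λ ≈ 13.84331

w1 = Kv₀ = (7·(-3) + (-3)·3 + 2·(-3); (-3)·(-3) + 9·3 + (-3)·(-3); 2·(-3) + (-3)·3 + 9·(-3)) = (-36, 45, -42)
w2 = Kw1 = (7·(-36) + (-3)·45 + 2·(-42); (-3)·(-36) + 9·45 + (-3)·(-42); 2·(-36) + (-3)·45 + 9·(-42)) = (-471, 639, -585)
w3 = Kw2 = (-6384, 8919, -8124)
Kw3 = (-87693, 123795, -112641)
w3·Kw3 = (-6384)·(-87693) + 8919·123795 + (-8124)·(-112641) = 2579055201; w3·w3 = (-6384)·(-6384) + 8919·8919 + (-8124)·(-8124) = 186303393
λ ≈ 2579055201/186303393 = 13.84331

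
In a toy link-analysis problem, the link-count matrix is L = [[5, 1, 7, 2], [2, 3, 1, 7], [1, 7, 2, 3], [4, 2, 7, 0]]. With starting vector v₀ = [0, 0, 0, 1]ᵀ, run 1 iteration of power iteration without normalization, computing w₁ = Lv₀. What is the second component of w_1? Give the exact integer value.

w1 = Lv₀ = (5·0 + 1·0 + 7·0 + 2·1; 2·0 + 3·0 + 1·0 + 7·1; 1·0 + 7·0 + 2·0 + 3·1; 4·0 + 2·0 + 7·0 + 0·1) = (2, 7, 3, 0)
The requested component of w1 is 7.

7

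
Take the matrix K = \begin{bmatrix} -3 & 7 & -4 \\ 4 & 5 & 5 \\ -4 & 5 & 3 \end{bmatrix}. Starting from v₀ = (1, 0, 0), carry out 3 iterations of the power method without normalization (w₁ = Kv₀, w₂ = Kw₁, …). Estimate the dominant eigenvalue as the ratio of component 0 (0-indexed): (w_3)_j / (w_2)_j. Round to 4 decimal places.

w1 = Kv₀ = ((-3)·1 + 7·0 + (-4)·0; 4·1 + 5·0 + 5·0; (-4)·1 + 5·0 + 3·0) = (-3, 4, -4)
w2 = Kw1 = ((-3)·(-3) + 7·4 + (-4)·(-4); 4·(-3) + 5·4 + 5·(-4); (-4)·(-3) + 5·4 + 3·(-4)) = (53, -12, 20)
w3 = Kw2 = (-323, 252, -212)
Ratio at component: -323 / 53 = -6.0943

λ ≈ -6.0943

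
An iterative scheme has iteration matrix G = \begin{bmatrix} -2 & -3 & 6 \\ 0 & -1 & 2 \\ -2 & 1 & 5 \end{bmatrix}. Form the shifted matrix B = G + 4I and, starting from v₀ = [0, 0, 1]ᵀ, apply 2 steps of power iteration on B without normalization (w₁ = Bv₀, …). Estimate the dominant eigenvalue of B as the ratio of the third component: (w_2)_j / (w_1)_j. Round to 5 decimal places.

B = G + 4I has rows (2, -3, 6); (0, 3, 2); (-2, 1, 9)
w1 = Bv₀ = (2·0 + (-3)·0 + 6·1; 0·0 + 3·0 + 2·1; (-2)·0 + 1·0 + 9·1) = (6, 2, 9)
w2 = Bw1 = (2·6 + (-3)·2 + 6·9; 0·6 + 3·2 + 2·9; (-2)·6 + 1·2 + 9·9) = (60, 24, 71)
Ratio: 71/9 = 7.88889

μ ≈ 7.88889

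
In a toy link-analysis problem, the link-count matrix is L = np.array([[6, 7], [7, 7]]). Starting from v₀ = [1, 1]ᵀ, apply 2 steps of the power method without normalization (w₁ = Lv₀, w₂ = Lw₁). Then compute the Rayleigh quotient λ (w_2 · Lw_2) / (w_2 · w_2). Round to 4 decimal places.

w1 = Lv₀ = (6·1 + 7·1; 7·1 + 7·1) = (13, 14)
w2 = Lw1 = (6·13 + 7·14; 7·13 + 7·14) = (176, 189)
Lw2 = (2379, 2555)
w2·Lw2 = 176·2379 + 189·2555 = 901599; w2·w2 = 176·176 + 189·189 = 66697
λ ≈ 901599/66697 = 13.5178

13.5178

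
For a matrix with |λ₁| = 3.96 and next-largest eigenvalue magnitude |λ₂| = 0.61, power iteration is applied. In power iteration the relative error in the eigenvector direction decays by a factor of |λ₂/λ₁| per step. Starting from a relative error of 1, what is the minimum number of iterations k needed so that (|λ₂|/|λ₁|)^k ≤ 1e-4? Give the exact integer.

|λ₂/λ₁| = 0.61/3.96 = 0.15404
Need k ≥ ln(1e-4) / ln(0.15404) = -9.2103 / -1.8705 ≈ 4.924
Smallest integer k satisfying the bound: 5

5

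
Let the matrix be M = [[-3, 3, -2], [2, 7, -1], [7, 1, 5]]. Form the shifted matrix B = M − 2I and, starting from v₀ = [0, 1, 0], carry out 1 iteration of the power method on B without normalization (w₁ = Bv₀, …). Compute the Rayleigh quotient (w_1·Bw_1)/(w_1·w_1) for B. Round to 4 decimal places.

4.9429

B = M − 2I has rows (-5, 3, -2); (2, 5, -1); (7, 1, 3)
w1 = Bv₀ = ((-5)·0 + 3·1 + (-2)·0; 2·0 + 5·1 + (-1)·0; 7·0 + 1·1 + 3·0) = (3, 5, 1)
Bw1 = (-2, 30, 29)
w1·Bw1 = 173; w1·w1 = 35; μ ≈ 173/35 = 4.9429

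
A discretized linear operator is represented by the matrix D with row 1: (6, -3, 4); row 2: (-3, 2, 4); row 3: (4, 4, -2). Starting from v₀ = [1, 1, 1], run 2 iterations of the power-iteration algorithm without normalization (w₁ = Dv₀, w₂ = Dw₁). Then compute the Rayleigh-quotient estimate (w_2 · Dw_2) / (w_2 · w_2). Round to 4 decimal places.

λ ≈ 7.2421

w1 = Dv₀ = (7, 3, 6)
w2 = Dw1 = (57, 9, 28)
Dw2 = (427, -41, 208)
w2·Dw2 = 57·427 + 9·(-41) + 28·208 = 29794; w2·w2 = 57·57 + 9·9 + 28·28 = 4114
λ ≈ 29794/4114 = 7.2421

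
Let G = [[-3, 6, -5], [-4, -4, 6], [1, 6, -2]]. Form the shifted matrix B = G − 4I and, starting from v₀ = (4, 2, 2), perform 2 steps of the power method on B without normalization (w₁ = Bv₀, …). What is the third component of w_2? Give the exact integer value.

B = G − 4I has rows (-7, 6, -5); (-4, -8, 6); (1, 6, -6)
w1 = Bv₀ = ((-7)·4 + 6·2 + (-5)·2; (-4)·4 + (-8)·2 + 6·2; 1·4 + 6·2 + (-6)·2) = (-26, -20, 4)
w2 = Bw1 = ((-7)·(-26) + 6·(-20) + (-5)·4; (-4)·(-26) + (-8)·(-20) + 6·4; 1·(-26) + 6·(-20) + (-6)·4) = (42, 288, -170)
Requested component of w2: -170

-170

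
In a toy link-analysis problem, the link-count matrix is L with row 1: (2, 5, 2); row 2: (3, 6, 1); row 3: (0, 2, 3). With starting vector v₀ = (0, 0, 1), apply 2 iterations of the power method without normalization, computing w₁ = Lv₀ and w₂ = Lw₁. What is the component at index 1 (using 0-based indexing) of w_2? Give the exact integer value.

w1 = Lv₀ = (2·0 + 5·0 + 2·1; 3·0 + 6·0 + 1·1; 0·0 + 2·0 + 3·1) = (2, 1, 3)
w2 = Lw1 = (2·2 + 5·1 + 2·3; 3·2 + 6·1 + 1·3; 0·2 + 2·1 + 3·3) = (15, 15, 11)
The requested component of w2 is 15.

15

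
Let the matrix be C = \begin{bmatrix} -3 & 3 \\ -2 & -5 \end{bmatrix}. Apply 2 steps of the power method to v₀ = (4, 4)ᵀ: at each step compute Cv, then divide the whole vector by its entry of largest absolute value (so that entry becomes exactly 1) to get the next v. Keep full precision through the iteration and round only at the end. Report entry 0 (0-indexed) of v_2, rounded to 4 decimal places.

Cv0 = (0.00000, -28.00000); divide by -28.00000 → v1 = (0.00000, 1.00000)
Cv1 = (3.00000, -5.00000); divide by -5.00000 → v2 = (-0.60000, 1.00000)
Requested entry of v2: -84/140 = -0.6000

-0.6000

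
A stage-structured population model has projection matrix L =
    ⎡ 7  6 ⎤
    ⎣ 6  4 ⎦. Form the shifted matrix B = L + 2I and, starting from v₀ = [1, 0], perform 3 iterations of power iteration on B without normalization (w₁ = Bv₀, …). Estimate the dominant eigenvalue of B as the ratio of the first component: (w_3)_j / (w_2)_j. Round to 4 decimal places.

13.6154

B = L + 2I has rows (9, 6); (6, 6)
w1 = Bv₀ = (9, 6)
w2 = Bw1 = (117, 90)
w3 = Bw2 = (1593, 1242)
Ratio: 1593/117 = 13.6154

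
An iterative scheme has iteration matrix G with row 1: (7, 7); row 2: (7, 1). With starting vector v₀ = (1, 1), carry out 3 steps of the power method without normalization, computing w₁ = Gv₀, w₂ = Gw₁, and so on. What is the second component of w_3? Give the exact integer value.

w1 = Gv₀ = (7·1 + 7·1; 7·1 + 1·1) = (14, 8)
w2 = Gw1 = (7·14 + 7·8; 7·14 + 1·8) = (154, 106)
w3 = Gw2 = (1820, 1184)
The requested component of w3 is 1184.

1184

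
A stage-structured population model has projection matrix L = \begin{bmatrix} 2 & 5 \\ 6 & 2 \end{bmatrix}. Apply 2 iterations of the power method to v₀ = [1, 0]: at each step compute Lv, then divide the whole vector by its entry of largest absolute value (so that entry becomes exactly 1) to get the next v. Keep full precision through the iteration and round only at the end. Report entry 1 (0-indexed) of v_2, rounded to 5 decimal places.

0.70588

Lv0 = (2.000000, 6.000000); divide by 6.000000 → v1 = (0.333333, 1.000000)
Lv1 = (5.666667, 4.000000); divide by 5.666667 → v2 = (1.000000, 0.705882)
Requested entry of v2: 24/34 = 0.70588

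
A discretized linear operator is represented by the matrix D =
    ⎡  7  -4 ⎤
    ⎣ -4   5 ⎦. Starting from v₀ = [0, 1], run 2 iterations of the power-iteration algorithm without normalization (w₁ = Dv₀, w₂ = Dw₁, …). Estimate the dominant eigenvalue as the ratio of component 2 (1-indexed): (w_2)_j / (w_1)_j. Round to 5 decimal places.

λ ≈ 8.20000

w1 = Dv₀ = (-4, 5)
w2 = Dw1 = (-48, 41)
Ratio at component: 41 / 5 = 8.20000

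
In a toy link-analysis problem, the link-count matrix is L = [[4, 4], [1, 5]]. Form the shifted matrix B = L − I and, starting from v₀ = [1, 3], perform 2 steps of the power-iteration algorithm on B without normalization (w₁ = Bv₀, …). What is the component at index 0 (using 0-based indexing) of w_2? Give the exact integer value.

97

B = L − I has rows (3, 4); (1, 4)
w1 = Bv₀ = (3·1 + 4·3; 1·1 + 4·3) = (15, 13)
w2 = Bw1 = (3·15 + 4·13; 1·15 + 4·13) = (97, 67)
Requested component of w2: 97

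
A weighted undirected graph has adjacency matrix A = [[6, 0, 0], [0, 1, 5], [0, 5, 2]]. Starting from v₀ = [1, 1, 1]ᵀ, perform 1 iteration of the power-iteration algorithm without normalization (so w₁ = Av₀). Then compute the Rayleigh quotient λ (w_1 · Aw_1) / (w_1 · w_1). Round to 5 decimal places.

w1 = Av₀ = (6·1 + 0·1 + 0·1; 0·1 + 1·1 + 5·1; 0·1 + 5·1 + 2·1) = (6, 6, 7)
Aw1 = (36, 41, 44)
w1·Aw1 = 6·36 + 6·41 + 7·44 = 770; w1·w1 = 6·6 + 6·6 + 7·7 = 121
λ ≈ 770/121 = 6.36364

λ ≈ 6.36364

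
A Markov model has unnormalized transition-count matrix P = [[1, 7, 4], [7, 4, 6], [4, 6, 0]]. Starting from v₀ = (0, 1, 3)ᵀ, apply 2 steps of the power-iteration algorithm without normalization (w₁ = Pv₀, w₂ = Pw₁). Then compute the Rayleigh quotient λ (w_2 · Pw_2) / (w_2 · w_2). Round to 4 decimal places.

13.3747

w1 = Pv₀ = (1·0 + 7·1 + 4·3; 7·0 + 4·1 + 6·3; 4·0 + 6·1 + 0·3) = (19, 22, 6)
w2 = Pw1 = (1·19 + 7·22 + 4·6; 7·19 + 4·22 + 6·6; 4·19 + 6·22 + 0·6) = (197, 257, 208)
Pw2 = (2828, 3655, 2330)
w2·Pw2 = 197·2828 + 257·3655 + 208·2330 = 1981091; w2·w2 = 197·197 + 257·257 + 208·208 = 148122
λ ≈ 1981091/148122 = 13.3747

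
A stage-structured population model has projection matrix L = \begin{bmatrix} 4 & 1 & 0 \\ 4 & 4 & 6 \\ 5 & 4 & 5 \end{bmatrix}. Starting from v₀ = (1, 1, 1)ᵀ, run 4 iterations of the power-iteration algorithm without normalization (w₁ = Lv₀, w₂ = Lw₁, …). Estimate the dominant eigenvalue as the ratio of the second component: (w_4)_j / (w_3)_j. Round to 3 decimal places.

10.287

w1 = Lv₀ = (5, 14, 14)
w2 = Lw1 = (34, 160, 151)
w3 = Lw2 = (296, 1682, 1565)
w4 = Lw3 = (2866, 17302, 16033)
Ratio at component: 17302 / 1682 = 10.287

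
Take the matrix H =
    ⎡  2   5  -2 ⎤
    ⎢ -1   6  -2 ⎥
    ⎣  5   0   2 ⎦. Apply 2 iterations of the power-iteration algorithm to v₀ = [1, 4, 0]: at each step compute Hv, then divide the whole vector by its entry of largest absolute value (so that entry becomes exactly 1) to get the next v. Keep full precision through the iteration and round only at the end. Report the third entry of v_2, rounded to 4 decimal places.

0.8054

Hv0 = (22.00000, 23.00000, 5.00000); divide by 23.00000 → v1 = (0.95652, 1.00000, 0.21739)
Hv1 = (6.47826, 4.60870, 5.21739); divide by 6.47826 → v2 = (1.00000, 0.71141, 0.80537)
Requested entry of v2: 120/149 = 0.8054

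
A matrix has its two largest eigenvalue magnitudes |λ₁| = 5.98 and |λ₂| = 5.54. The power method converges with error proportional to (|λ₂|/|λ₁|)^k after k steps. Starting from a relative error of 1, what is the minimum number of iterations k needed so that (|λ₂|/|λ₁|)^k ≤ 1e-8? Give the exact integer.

242

|λ₂/λ₁| = 5.54/5.98 = 0.92642
Need k ≥ ln(1e-8) / ln(0.92642) = -18.4207 / -0.0764 ≈ 241.026
Smallest integer k satisfying the bound: 242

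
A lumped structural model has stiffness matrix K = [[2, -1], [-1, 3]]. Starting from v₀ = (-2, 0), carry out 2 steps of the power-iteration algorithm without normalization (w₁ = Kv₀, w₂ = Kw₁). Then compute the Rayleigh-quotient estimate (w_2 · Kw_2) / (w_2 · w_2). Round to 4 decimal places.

w1 = Kv₀ = (-4, 2)
w2 = Kw1 = (-10, 10)
Kw2 = (-30, 40)
w2·Kw2 = (-10)·(-30) + 10·40 = 700; w2·w2 = (-10)·(-10) + 10·10 = 200
λ ≈ 700/200 = 3.5000

3.5000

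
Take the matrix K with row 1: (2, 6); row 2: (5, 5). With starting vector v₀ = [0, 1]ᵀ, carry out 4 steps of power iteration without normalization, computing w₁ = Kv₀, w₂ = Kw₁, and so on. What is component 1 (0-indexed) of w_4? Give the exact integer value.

w1 = Kv₀ = (6, 5)
w2 = Kw1 = (42, 55)
w3 = Kw2 = (414, 485)
w4 = Kw3 = (3738, 4495)
The requested component of w4 is 4495.

4495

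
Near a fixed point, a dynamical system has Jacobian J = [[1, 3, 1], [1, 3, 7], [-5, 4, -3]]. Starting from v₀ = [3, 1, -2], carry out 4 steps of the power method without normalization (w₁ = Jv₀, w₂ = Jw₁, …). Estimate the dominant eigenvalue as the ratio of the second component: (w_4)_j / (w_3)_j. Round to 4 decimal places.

λ ≈ 3.2561

w1 = Jv₀ = (4, -8, -5)
w2 = Jw1 = (-25, -55, -37)
w3 = Jw2 = (-227, -449, 16)
w4 = Jw3 = (-1558, -1462, -709)
Ratio at component: -1462 / -449 = 3.2561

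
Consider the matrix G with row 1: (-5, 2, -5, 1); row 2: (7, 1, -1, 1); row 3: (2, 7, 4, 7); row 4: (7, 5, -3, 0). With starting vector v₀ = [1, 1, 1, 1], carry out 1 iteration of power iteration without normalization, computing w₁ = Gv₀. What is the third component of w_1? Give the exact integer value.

20

w1 = Gv₀ = ((-5)·1 + 2·1 + (-5)·1 + 1·1; 7·1 + 1·1 + (-1)·1 + 1·1; 2·1 + 7·1 + 4·1 + 7·1; 7·1 + 5·1 + (-3)·1 + 0·1) = (-7, 8, 20, 9)
The requested component of w1 is 20.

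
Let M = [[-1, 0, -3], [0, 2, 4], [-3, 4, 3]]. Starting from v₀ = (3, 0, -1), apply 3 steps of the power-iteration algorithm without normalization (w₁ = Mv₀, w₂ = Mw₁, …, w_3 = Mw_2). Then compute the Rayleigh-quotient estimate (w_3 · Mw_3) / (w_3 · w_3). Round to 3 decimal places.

w1 = Mv₀ = ((-1)·3 + 0·0 + (-3)·(-1); 0·3 + 2·0 + 4·(-1); (-3)·3 + 4·0 + 3·(-1)) = (0, -4, -12)
w2 = Mw1 = ((-1)·0 + 0·(-4) + (-3)·(-12); 0·0 + 2·(-4) + 4·(-12); (-3)·0 + 4·(-4) + 3·(-12)) = (36, -56, -52)
w3 = Mw2 = (120, -320, -488)
Mw3 = (1344, -2592, -3104)
w3·Mw3 = 120·1344 + (-320)·(-2592) + (-488)·(-3104) = 2505472; w3·w3 = 120·120 + (-320)·(-320) + (-488)·(-488) = 354944
λ ≈ 2505472/354944 = 7.059

7.059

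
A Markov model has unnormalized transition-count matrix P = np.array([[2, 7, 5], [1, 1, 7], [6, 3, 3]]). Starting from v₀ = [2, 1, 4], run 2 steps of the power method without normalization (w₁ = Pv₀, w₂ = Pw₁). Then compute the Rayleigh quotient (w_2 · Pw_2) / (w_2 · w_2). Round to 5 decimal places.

w1 = Pv₀ = (31, 31, 27)
w2 = Pw1 = (414, 251, 360)
Pw2 = (4385, 3185, 4317)
w2·Pw2 = 414·4385 + 251·3185 + 360·4317 = 4168945; w2·w2 = 414·414 + 251·251 + 360·360 = 363997
λ ≈ 4168945/363997 = 11.45324

λ ≈ 11.45324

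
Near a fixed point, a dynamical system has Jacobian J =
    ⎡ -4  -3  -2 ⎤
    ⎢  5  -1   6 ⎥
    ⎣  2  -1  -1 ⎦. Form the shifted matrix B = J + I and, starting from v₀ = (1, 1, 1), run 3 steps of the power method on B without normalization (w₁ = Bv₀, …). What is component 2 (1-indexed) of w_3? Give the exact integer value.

-217

B = J + I has rows (-3, -3, -2); (5, 0, 6); (2, -1, 0)
w1 = Bv₀ = (-8, 11, 1)
w2 = Bw1 = (-11, -34, -27)
w3 = Bw2 = (189, -217, 12)
Requested component of w3: -217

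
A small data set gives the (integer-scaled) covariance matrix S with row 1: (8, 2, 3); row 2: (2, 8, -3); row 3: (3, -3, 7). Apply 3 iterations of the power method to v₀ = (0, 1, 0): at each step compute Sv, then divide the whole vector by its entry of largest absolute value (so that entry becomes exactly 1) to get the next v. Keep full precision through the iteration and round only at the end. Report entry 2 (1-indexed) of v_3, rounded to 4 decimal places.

1.0000

Sv0 = (2.00000, 8.00000, -3.00000); divide by 8.00000 → v1 = (0.25000, 1.00000, -0.37500)
Sv1 = (2.87500, 9.62500, -4.87500); divide by 9.62500 → v2 = (0.29870, 1.00000, -0.50649)
Sv2 = (2.87013, 10.11688, -5.64935); divide by 10.11688 → v3 = (0.28370, 1.00000, -0.55841)
Requested entry of v3: 779/779 = 1.0000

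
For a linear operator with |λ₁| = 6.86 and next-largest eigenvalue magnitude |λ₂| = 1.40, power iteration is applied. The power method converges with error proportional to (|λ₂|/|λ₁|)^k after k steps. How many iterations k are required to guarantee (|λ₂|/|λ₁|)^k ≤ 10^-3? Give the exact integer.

5

|λ₂/λ₁| = 1.40/6.86 = 0.20408
Need k ≥ ln(10^-3) / ln(0.20408) = -6.9078 / -1.5892 ≈ 4.347
Smallest integer k satisfying the bound: 5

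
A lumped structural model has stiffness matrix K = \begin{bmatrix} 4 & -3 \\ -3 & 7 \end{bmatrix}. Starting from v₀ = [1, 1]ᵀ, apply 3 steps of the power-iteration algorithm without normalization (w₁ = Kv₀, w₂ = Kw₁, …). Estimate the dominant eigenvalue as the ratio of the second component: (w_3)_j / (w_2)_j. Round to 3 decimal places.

7.960

w1 = Kv₀ = (4·1 + (-3)·1; (-3)·1 + 7·1) = (1, 4)
w2 = Kw1 = (4·1 + (-3)·4; (-3)·1 + 7·4) = (-8, 25)
w3 = Kw2 = (-107, 199)
Ratio at component: 199 / 25 = 7.960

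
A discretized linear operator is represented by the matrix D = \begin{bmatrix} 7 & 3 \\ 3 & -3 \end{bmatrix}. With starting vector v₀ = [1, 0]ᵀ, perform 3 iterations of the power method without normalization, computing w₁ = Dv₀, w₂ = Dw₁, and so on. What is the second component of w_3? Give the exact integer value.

138

w1 = Dv₀ = (7·1 + 3·0; 3·1 + (-3)·0) = (7, 3)
w2 = Dw1 = (7·7 + 3·3; 3·7 + (-3)·3) = (58, 12)
w3 = Dw2 = (442, 138)
The requested component of w3 is 138.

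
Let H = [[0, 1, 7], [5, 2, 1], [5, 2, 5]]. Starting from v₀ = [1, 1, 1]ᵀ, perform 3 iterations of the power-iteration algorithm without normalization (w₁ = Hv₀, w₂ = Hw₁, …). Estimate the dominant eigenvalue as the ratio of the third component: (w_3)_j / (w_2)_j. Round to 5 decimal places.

w1 = Hv₀ = (8, 8, 12)
w2 = Hw1 = (92, 68, 116)
w3 = Hw2 = (880, 712, 1176)
Ratio at component: 1176 / 116 = 10.13793

λ ≈ 10.13793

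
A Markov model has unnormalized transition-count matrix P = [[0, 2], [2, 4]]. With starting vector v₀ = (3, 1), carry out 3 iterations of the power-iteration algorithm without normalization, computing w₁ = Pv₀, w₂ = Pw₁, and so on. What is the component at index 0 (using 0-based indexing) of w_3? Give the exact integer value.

w1 = Pv₀ = (2, 10)
w2 = Pw1 = (20, 44)
w3 = Pw2 = (88, 216)
The requested component of w3 is 88.

88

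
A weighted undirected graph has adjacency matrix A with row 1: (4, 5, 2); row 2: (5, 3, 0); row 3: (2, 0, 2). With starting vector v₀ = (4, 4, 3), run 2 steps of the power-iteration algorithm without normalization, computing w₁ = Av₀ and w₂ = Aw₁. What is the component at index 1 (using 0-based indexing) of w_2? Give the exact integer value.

w1 = Av₀ = (4·4 + 5·4 + 2·3; 5·4 + 3·4 + 0·3; 2·4 + 0·4 + 2·3) = (42, 32, 14)
w2 = Aw1 = (4·42 + 5·32 + 2·14; 5·42 + 3·32 + 0·14; 2·42 + 0·32 + 2·14) = (356, 306, 112)
The requested component of w2 is 306.

306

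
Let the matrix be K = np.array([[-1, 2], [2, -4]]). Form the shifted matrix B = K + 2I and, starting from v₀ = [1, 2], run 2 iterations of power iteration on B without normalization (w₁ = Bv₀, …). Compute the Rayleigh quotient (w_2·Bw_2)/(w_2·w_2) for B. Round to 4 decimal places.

B = K + 2I has rows (1, 2); (2, -2)
w1 = Bv₀ = (5, -2)
w2 = Bw1 = (1, 14)
Bw2 = (29, -26)
w2·Bw2 = -335; w2·w2 = 197; μ ≈ -335/197 = -1.7005

μ ≈ -1.7005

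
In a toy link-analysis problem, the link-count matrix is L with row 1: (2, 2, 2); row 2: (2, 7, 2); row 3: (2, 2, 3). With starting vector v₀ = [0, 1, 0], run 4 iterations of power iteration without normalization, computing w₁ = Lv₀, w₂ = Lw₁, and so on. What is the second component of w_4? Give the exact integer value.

w1 = Lv₀ = (2·0 + 2·1 + 2·0; 2·0 + 7·1 + 2·0; 2·0 + 2·1 + 3·0) = (2, 7, 2)
w2 = Lw1 = (2·2 + 2·7 + 2·2; 2·2 + 7·7 + 2·2; 2·2 + 2·7 + 3·2) = (22, 57, 24)
w3 = Lw2 = (206, 491, 230)
w4 = Lw3 = (1854, 4309, 2084)
The requested component of w4 is 4309.

4309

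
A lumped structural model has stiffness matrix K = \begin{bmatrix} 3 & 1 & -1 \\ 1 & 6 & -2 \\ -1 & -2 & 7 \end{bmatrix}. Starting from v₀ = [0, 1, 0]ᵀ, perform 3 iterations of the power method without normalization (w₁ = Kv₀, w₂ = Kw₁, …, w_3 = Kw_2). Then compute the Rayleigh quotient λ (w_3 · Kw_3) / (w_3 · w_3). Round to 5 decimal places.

w1 = Kv₀ = (3·0 + 1·1 + (-1)·0; 1·0 + 6·1 + (-2)·0; (-1)·0 + (-2)·1 + 7·0) = (1, 6, -2)
w2 = Kw1 = (3·1 + 1·6 + (-1)·(-2); 1·1 + 6·6 + (-2)·(-2); (-1)·1 + (-2)·6 + 7·(-2)) = (11, 41, -27)
w3 = Kw2 = (101, 311, -282)
Kw3 = (896, 2531, -2697)
w3·Kw3 = 101·896 + 311·2531 + (-282)·(-2697) = 1638191; w3·w3 = 101·101 + 311·311 + (-282)·(-282) = 186446
λ ≈ 1638191/186446 = 8.78641

λ ≈ 8.78641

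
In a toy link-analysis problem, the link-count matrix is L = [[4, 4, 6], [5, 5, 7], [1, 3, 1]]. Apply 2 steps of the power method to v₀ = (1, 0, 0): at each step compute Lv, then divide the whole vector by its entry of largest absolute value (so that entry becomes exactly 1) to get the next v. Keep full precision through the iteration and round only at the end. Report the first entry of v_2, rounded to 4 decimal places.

Lv0 = (4.00000, 5.00000, 1.00000); divide by 5.00000 → v1 = (0.80000, 1.00000, 0.20000)
Lv1 = (8.40000, 10.40000, 4.00000); divide by 10.40000 → v2 = (0.80769, 1.00000, 0.38462)
Requested entry of v2: 42/52 = 0.8077

0.8077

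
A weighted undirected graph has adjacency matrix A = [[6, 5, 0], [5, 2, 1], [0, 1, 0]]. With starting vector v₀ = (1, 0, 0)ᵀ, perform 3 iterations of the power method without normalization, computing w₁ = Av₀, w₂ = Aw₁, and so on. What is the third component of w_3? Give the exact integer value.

40

w1 = Av₀ = (6, 5, 0)
w2 = Aw1 = (61, 40, 5)
w3 = Aw2 = (566, 390, 40)
The requested component of w3 is 40.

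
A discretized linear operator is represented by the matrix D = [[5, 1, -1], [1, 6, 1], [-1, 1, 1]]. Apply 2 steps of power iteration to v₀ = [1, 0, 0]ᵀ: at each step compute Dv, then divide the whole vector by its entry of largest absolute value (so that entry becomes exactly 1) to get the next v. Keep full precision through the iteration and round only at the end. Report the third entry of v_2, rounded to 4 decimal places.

Dv0 = (5.00000, 1.00000, -1.00000); divide by 5.00000 → v1 = (1.00000, 0.20000, -0.20000)
Dv1 = (5.40000, 2.00000, -1.00000); divide by 5.40000 → v2 = (1.00000, 0.37037, -0.18519)
Requested entry of v2: -5/27 = -0.1852

-0.1852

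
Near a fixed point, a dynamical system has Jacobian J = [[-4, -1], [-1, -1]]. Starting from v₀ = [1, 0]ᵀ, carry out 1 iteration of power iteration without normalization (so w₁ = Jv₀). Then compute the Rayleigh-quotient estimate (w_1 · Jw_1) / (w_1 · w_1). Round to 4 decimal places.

λ ≈ -4.2941

w1 = Jv₀ = ((-4)·1 + (-1)·0; (-1)·1 + (-1)·0) = (-4, -1)
Jw1 = (17, 5)
w1·Jw1 = (-4)·17 + (-1)·5 = -73; w1·w1 = (-4)·(-4) + (-1)·(-1) = 17
λ ≈ -73/17 = -4.2941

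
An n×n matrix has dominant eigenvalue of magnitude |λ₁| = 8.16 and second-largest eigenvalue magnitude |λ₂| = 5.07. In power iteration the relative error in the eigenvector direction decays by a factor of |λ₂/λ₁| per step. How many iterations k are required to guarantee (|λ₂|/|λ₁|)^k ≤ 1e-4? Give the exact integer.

|λ₂/λ₁| = 5.07/8.16 = 0.62132
Need k ≥ ln(1e-4) / ln(0.62132) = -9.2103 / -0.4759 ≈ 19.353
Smallest integer k satisfying the bound: 20

20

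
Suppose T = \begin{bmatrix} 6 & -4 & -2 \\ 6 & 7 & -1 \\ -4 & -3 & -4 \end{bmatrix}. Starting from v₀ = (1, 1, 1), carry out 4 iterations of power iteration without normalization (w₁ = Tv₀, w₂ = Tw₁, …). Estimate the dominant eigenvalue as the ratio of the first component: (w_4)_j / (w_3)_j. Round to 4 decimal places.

λ ≈ 8.8587

w1 = Tv₀ = (6·1 + (-4)·1 + (-2)·1; 6·1 + 7·1 + (-1)·1; (-4)·1 + (-3)·1 + (-4)·1) = (0, 12, -11)
w2 = Tw1 = (6·0 + (-4)·12 + (-2)·(-11); 6·0 + 7·12 + (-1)·(-11); (-4)·0 + (-3)·12 + (-4)·(-11)) = (-26, 95, 8)
w3 = Tw2 = (-552, 501, -213)
w4 = Tw3 = (-4890, 408, 1557)
Ratio at component: -4890 / -552 = 8.8587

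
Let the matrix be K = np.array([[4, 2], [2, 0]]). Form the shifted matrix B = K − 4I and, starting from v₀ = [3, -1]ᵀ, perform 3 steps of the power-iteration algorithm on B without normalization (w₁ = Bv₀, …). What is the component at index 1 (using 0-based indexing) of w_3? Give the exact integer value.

B = K − 4I has rows (0, 2); (2, -4)
w1 = Bv₀ = (0·3 + 2·(-1); 2·3 + (-4)·(-1)) = (-2, 10)
w2 = Bw1 = (0·(-2) + 2·10; 2·(-2) + (-4)·10) = (20, -44)
w3 = Bw2 = (-88, 216)
Requested component of w3: 216

216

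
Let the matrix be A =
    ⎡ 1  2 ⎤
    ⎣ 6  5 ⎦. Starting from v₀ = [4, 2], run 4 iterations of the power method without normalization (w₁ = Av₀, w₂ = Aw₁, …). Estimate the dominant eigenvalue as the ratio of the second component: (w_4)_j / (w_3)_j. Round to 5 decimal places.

w1 = Av₀ = (1·4 + 2·2; 6·4 + 5·2) = (8, 34)
w2 = Aw1 = (1·8 + 2·34; 6·8 + 5·34) = (76, 218)
w3 = Aw2 = (512, 1546)
w4 = Aw3 = (3604, 10802)
Ratio at component: 10802 / 1546 = 6.98706

6.98706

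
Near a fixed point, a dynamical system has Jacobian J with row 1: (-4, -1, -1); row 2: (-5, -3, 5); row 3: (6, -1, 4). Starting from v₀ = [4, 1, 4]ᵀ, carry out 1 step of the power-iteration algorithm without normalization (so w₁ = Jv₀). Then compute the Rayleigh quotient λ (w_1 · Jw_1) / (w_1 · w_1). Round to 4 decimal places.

w1 = Jv₀ = (-21, -3, 39)
Jw1 = (48, 309, 33)
w1·Jw1 = (-21)·48 + (-3)·309 + 39·33 = -648; w1·w1 = (-21)·(-21) + (-3)·(-3) + 39·39 = 1971
λ ≈ -648/1971 = -0.3288

-0.3288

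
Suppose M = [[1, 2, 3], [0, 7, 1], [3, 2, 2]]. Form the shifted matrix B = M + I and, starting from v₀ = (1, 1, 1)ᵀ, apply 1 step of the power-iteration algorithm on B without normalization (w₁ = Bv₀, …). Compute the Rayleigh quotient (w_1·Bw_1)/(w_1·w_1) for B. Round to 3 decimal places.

B = M + I has rows (2, 2, 3); (0, 8, 1); (3, 2, 3)
w1 = Bv₀ = (2·1 + 2·1 + 3·1; 0·1 + 8·1 + 1·1; 3·1 + 2·1 + 3·1) = (7, 9, 8)
Bw1 = (56, 80, 63)
w1·Bw1 = 1616; w1·w1 = 194; μ ≈ 1616/194 = 8.330

8.330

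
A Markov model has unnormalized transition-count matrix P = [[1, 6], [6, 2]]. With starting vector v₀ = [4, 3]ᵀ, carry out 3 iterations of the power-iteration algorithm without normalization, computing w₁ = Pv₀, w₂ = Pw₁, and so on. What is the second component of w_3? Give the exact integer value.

w1 = Pv₀ = (22, 30)
w2 = Pw1 = (202, 192)
w3 = Pw2 = (1354, 1596)
The requested component of w3 is 1596.

1596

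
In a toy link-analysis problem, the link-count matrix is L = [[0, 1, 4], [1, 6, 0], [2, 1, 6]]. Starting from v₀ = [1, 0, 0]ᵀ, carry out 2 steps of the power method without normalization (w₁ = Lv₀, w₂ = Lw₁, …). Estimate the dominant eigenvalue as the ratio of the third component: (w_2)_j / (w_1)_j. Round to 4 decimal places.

w1 = Lv₀ = (0, 1, 2)
w2 = Lw1 = (9, 6, 13)
Ratio at component: 13 / 2 = 6.5000

6.5000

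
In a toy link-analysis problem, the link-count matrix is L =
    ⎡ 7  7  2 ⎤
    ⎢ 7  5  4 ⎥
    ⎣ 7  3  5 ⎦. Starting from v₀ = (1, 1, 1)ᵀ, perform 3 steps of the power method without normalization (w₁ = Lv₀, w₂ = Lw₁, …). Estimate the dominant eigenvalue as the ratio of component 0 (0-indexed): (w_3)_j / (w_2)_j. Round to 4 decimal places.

λ ≈ 15.7953

w1 = Lv₀ = (16, 16, 15)
w2 = Lw1 = (254, 252, 235)
w3 = Lw2 = (4012, 3978, 3709)
Ratio at component: 4012 / 254 = 15.7953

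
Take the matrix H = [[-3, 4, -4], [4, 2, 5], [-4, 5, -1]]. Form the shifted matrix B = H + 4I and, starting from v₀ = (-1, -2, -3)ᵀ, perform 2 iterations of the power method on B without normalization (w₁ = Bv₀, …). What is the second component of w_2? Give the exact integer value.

-249

B = H + 4I has rows (1, 4, -4); (4, 6, 5); (-4, 5, 3)
w1 = Bv₀ = (3, -31, -15)
w2 = Bw1 = (-61, -249, -212)
Requested component of w2: -249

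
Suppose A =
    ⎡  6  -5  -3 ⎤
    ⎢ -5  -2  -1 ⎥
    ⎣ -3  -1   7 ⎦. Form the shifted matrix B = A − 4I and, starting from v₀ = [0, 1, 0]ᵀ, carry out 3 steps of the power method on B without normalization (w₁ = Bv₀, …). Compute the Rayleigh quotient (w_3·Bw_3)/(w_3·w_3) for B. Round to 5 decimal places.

B = A − 4I has rows (2, -5, -3); (-5, -6, -1); (-3, -1, 3)
w1 = Bv₀ = (-5, -6, -1)
w2 = Bw1 = (23, 62, 18)
w3 = Bw2 = (-318, -505, -77)
Bw3 = (2120, 4697, 1228)
w3·Bw3 = -3140701; w3·w3 = 362078; μ ≈ -3140701/362078 = -8.67410

μ ≈ -8.67410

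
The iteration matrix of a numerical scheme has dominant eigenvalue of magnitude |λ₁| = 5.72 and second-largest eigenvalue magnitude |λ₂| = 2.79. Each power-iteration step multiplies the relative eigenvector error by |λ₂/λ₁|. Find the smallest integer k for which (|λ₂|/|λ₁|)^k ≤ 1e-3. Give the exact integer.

10

|λ₂/λ₁| = 2.79/5.72 = 0.48776
Need k ≥ ln(1e-3) / ln(0.48776) = -6.9078 / -0.7179 ≈ 9.622
Smallest integer k satisfying the bound: 10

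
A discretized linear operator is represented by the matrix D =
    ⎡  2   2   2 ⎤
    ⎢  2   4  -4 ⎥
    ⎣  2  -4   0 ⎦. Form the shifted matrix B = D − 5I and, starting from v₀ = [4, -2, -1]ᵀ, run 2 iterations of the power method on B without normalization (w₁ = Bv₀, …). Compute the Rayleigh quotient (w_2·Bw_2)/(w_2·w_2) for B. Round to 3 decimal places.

μ ≈ -8.781

B = D − 5I has rows (-3, 2, 2); (2, -1, -4); (2, -4, -5)
w1 = Bv₀ = (-18, 14, 21)
w2 = Bw1 = (124, -134, -197)
Bw2 = (-1034, 1170, 1769)
w2·Bw2 = -633489; w2·w2 = 72141; μ ≈ -633489/72141 = -8.781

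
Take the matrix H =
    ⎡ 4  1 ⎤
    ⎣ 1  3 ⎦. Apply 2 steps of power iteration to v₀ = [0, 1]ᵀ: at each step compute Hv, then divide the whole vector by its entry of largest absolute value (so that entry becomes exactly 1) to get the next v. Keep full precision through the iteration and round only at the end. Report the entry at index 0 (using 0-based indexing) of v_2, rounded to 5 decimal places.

Hv0 = (1.000000, 3.000000); divide by 3.000000 → v1 = (0.333333, 1.000000)
Hv1 = (2.333333, 3.333333); divide by 3.333333 → v2 = (0.700000, 1.000000)
Requested entry of v2: 7/10 = 0.70000

0.70000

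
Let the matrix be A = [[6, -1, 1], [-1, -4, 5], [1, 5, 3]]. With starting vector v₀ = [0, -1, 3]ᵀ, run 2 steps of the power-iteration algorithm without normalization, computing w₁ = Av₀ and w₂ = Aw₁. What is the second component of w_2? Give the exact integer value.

w1 = Av₀ = (4, 19, 4)
w2 = Aw1 = (9, -60, 111)
The requested component of w2 is -60.

-60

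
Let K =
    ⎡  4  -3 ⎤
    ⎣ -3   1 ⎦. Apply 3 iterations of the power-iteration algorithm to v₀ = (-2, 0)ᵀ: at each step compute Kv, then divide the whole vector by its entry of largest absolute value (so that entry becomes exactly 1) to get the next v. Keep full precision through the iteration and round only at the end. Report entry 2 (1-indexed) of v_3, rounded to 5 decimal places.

-0.62069

Kv0 = (-8.000000, 6.000000); divide by -8.000000 → v1 = (1.000000, -0.750000)
Kv1 = (6.250000, -3.750000); divide by 6.250000 → v2 = (1.000000, -0.600000)
Kv2 = (5.800000, -3.600000); divide by 5.800000 → v3 = (1.000000, -0.620690)
Requested entry of v3: 180/-290 = -0.62069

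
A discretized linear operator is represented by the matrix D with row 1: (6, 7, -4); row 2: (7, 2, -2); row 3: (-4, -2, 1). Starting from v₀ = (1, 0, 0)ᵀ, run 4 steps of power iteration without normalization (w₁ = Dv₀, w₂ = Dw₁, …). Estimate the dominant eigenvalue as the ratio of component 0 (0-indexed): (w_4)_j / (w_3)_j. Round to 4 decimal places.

w1 = Dv₀ = (6·1 + 7·0 + (-4)·0; 7·1 + 2·0 + (-2)·0; (-4)·1 + (-2)·0 + 1·0) = (6, 7, -4)
w2 = Dw1 = (6·6 + 7·7 + (-4)·(-4); 7·6 + 2·7 + (-2)·(-4); (-4)·6 + (-2)·7 + 1·(-4)) = (101, 64, -42)
w3 = Dw2 = (1222, 919, -574)
w4 = Dw3 = (16061, 11540, -7300)
Ratio at component: 16061 / 1222 = 13.1432

λ ≈ 13.1432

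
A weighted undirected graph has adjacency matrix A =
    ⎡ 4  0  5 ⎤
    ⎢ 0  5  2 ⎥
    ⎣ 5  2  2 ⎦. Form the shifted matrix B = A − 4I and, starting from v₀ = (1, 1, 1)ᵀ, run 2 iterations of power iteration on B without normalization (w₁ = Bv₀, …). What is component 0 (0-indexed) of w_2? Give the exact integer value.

25

B = A − 4I has rows (0, 0, 5); (0, 1, 2); (5, 2, -2)
w1 = Bv₀ = (5, 3, 5)
w2 = Bw1 = (25, 13, 21)
Requested component of w2: 25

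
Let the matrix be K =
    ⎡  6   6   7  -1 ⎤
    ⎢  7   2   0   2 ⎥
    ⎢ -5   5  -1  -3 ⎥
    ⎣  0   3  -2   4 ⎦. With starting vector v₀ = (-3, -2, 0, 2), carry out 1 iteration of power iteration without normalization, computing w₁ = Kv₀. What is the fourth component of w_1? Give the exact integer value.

2

w1 = Kv₀ = (6·(-3) + 6·(-2) + 7·0 + (-1)·2; 7·(-3) + 2·(-2) + 0·0 + 2·2; (-5)·(-3) + 5·(-2) + (-1)·0 + (-3)·2; 0·(-3) + 3·(-2) + (-2)·0 + 4·2) = (-32, -21, -1, 2)
The requested component of w1 is 2.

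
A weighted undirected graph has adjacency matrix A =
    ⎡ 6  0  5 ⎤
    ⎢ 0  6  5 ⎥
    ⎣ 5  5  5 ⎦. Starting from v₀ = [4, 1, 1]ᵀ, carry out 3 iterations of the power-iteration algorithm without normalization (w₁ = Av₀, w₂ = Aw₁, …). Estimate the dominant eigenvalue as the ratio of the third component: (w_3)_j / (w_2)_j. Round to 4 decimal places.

w1 = Av₀ = (29, 11, 30)
w2 = Aw1 = (324, 216, 350)
w3 = Aw2 = (3694, 3046, 4450)
Ratio at component: 4450 / 350 = 12.7143

12.7143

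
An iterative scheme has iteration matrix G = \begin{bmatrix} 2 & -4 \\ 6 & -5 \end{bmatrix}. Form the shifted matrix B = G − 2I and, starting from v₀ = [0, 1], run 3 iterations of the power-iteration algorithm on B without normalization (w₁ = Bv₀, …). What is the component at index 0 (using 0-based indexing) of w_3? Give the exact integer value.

-100

B = G − 2I has rows (0, -4); (6, -7)
w1 = Bv₀ = (-4, -7)
w2 = Bw1 = (28, 25)
w3 = Bw2 = (-100, -7)
Requested component of w3: -100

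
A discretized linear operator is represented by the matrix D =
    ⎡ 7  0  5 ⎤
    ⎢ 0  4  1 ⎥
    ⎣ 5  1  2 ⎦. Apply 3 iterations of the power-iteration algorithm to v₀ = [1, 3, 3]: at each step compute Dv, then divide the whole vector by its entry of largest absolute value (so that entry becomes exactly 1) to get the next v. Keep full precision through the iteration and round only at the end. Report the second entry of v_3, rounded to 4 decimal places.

Dv0 = (22.00000, 15.00000, 14.00000); divide by 22.00000 → v1 = (1.00000, 0.68182, 0.63636)
Dv1 = (10.18182, 3.36364, 6.95455); divide by 10.18182 → v2 = (1.00000, 0.33036, 0.68304)
Dv2 = (10.41518, 2.00446, 6.69643); divide by 10.41518 → v3 = (1.00000, 0.19246, 0.64295)
Requested entry of v3: 449/2333 = 0.1925

0.1925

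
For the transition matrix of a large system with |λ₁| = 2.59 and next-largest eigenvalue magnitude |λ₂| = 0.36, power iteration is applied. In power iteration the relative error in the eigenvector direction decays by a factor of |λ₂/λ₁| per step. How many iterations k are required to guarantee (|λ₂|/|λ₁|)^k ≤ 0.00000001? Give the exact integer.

10

|λ₂/λ₁| = 0.36/2.59 = 0.13900
Need k ≥ ln(0.00000001) / ln(0.13900) = -18.4207 / -1.9733 ≈ 9.335
Smallest integer k satisfying the bound: 10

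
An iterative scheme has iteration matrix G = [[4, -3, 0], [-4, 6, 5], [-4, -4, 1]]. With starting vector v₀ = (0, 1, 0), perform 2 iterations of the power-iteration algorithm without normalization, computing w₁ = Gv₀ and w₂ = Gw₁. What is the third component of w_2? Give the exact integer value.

-16

w1 = Gv₀ = (4·0 + (-3)·1 + 0·0; (-4)·0 + 6·1 + 5·0; (-4)·0 + (-4)·1 + 1·0) = (-3, 6, -4)
w2 = Gw1 = (4·(-3) + (-3)·6 + 0·(-4); (-4)·(-3) + 6·6 + 5·(-4); (-4)·(-3) + (-4)·6 + 1·(-4)) = (-30, 28, -16)
The requested component of w2 is -16.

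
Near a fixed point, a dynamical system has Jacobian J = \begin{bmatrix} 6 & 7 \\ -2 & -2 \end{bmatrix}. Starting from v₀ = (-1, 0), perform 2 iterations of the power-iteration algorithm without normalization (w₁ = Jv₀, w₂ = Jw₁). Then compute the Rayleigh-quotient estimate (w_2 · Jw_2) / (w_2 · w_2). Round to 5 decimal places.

λ ≈ 3.45985

w1 = Jv₀ = (6·(-1) + 7·0; (-2)·(-1) + (-2)·0) = (-6, 2)
w2 = Jw1 = (6·(-6) + 7·2; (-2)·(-6) + (-2)·2) = (-22, 8)
Jw2 = (-76, 28)
w2·Jw2 = (-22)·(-76) + 8·28 = 1896; w2·w2 = (-22)·(-22) + 8·8 = 548
λ ≈ 1896/548 = 3.45985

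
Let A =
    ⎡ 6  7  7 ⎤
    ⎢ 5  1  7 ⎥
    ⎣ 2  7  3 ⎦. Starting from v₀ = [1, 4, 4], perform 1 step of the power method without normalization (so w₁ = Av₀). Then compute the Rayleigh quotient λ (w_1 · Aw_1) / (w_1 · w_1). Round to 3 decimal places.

w1 = Av₀ = (62, 37, 42)
Aw1 = (925, 641, 509)
w1·Aw1 = 62·925 + 37·641 + 42·509 = 102445; w1·w1 = 62·62 + 37·37 + 42·42 = 6977
λ ≈ 102445/6977 = 14.683

14.683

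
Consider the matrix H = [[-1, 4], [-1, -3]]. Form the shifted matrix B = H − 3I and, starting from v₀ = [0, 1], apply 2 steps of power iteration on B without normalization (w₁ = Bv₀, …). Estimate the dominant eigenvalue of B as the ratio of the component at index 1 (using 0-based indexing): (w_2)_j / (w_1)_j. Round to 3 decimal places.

B = H − 3I has rows (-4, 4); (-1, -6)
w1 = Bv₀ = ((-4)·0 + 4·1; (-1)·0 + (-6)·1) = (4, -6)
w2 = Bw1 = ((-4)·4 + 4·(-6); (-1)·4 + (-6)·(-6)) = (-40, 32)
Ratio: 32/-6 = -5.333

μ ≈ -5.333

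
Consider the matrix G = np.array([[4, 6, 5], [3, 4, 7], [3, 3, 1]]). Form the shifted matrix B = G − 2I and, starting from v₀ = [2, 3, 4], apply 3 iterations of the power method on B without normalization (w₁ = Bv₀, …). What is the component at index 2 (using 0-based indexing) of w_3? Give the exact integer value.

B = G − 2I has rows (2, 6, 5); (3, 2, 7); (3, 3, -1)
w1 = Bv₀ = (42, 40, 11)
w2 = Bw1 = (379, 283, 235)
w3 = Bw2 = (3631, 3348, 1751)
Requested component of w3: 1751

1751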